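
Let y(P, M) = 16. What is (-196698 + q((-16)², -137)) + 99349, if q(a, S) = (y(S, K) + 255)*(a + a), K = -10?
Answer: 41403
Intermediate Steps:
q(a, S) = 542*a (q(a, S) = (16 + 255)*(a + a) = 271*(2*a) = 542*a)
(-196698 + q((-16)², -137)) + 99349 = (-196698 + 542*(-16)²) + 99349 = (-196698 + 542*256) + 99349 = (-196698 + 138752) + 99349 = -57946 + 99349 = 41403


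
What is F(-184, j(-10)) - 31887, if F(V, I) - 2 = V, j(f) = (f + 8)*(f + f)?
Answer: -32069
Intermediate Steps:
j(f) = 2*f*(8 + f) (j(f) = (8 + f)*(2*f) = 2*f*(8 + f))
F(V, I) = 2 + V
F(-184, j(-10)) - 31887 = (2 - 184) - 31887 = -182 - 31887 = -32069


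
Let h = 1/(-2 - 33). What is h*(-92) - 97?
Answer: -3303/35 ≈ -94.371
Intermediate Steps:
h = -1/35 (h = 1/(-35) = -1/35 ≈ -0.028571)
h*(-92) - 97 = -1/35*(-92) - 97 = 92/35 - 97 = -3303/35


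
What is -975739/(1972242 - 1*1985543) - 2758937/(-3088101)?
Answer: 3049877202676/41074831401 ≈ 74.252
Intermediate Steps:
-975739/(1972242 - 1*1985543) - 2758937/(-3088101) = -975739/(1972242 - 1985543) - 2758937*(-1/3088101) = -975739/(-13301) + 2758937/3088101 = -975739*(-1/13301) + 2758937/3088101 = 975739/13301 + 2758937/3088101 = 3049877202676/41074831401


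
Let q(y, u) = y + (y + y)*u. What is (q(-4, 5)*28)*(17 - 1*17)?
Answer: 0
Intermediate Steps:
q(y, u) = y + 2*u*y (q(y, u) = y + (2*y)*u = y + 2*u*y)
(q(-4, 5)*28)*(17 - 1*17) = (-4*(1 + 2*5)*28)*(17 - 1*17) = (-4*(1 + 10)*28)*(17 - 17) = (-4*11*28)*0 = -44*28*0 = -1232*0 = 0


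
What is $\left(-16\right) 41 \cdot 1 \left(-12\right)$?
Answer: $7872$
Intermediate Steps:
$\left(-16\right) 41 \cdot 1 \left(-12\right) = \left(-656\right) \left(-12\right) = 7872$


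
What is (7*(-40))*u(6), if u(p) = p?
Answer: -1680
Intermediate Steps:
(7*(-40))*u(6) = (7*(-40))*6 = -280*6 = -1680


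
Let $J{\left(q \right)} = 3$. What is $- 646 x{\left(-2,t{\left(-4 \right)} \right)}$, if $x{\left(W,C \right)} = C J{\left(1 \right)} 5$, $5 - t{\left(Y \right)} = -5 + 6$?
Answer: $-38760$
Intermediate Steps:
$t{\left(Y \right)} = 4$ ($t{\left(Y \right)} = 5 - \left(-5 + 6\right) = 5 - 1 = 4$)
$x{\left(W,C \right)} = 15 C$ ($x{\left(W,C \right)} = C 3 \cdot 5 = 3 C 5 = 15 C$)
$- 646 x{\left(-2,t{\left(-4 \right)} \right)} = - 646 \cdot 15 \cdot 4 = \left(-646\right) 60 = -38760$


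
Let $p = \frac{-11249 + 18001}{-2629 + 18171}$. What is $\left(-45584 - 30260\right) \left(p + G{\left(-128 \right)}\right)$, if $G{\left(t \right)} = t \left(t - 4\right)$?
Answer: $- \frac{9958483450048}{7771} \approx -1.2815 \cdot 10^{9}$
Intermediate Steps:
$G{\left(t \right)} = t \left(-4 + t\right)$
$p = \frac{3376}{7771}$ ($p = \frac{6752}{15542} = 6752 \cdot \frac{1}{15542} = \frac{3376}{7771} \approx 0.43444$)
$\left(-45584 - 30260\right) \left(p + G{\left(-128 \right)}\right) = \left(-45584 - 30260\right) \left(\frac{3376}{7771} - 128 \left(-4 - 128\right)\right) = - 75844 \left(\frac{3376}{7771} - -16896\right) = - 75844 \left(\frac{3376}{7771} + 16896\right) = \left(-75844\right) \frac{131302192}{7771} = - \frac{9958483450048}{7771}$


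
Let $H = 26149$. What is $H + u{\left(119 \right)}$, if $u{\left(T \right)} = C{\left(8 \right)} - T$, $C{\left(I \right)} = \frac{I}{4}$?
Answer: $26032$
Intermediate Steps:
$C{\left(I \right)} = \frac{I}{4}$ ($C{\left(I \right)} = I \frac{1}{4} = \frac{I}{4}$)
$u{\left(T \right)} = 2 - T$ ($u{\left(T \right)} = \frac{1}{4} \cdot 8 - T = 2 - T$)
$H + u{\left(119 \right)} = 26149 + \left(2 - 119\right) = 26149 - 117 = 26032$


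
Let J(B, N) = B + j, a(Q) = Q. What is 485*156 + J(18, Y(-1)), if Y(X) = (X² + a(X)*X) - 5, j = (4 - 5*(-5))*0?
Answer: 75678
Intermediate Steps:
j = 0 (j = (4 + 25)*0 = 29*0 = 0)
Y(X) = -5 + 2*X² (Y(X) = (X² + X*X) - 5 = (X² + X²) - 5 = 2*X² - 5 = -5 + 2*X²)
J(B, N) = B (J(B, N) = B + 0 = B)
485*156 + J(18, Y(-1)) = 485*156 + 18 = 75660 + 18 = 75678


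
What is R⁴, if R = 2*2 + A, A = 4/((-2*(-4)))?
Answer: 6561/16 ≈ 410.06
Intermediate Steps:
A = ½ (A = 4/8 = 4*(⅛) = ½ ≈ 0.50000)
R = 9/2 (R = 2*2 + ½ = 4 + ½ = 9/2 ≈ 4.5000)
R⁴ = (9/2)⁴ = 6561/16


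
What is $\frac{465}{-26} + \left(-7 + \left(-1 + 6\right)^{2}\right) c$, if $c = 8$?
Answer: $\frac{3279}{26} \approx 126.12$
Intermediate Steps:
$\frac{465}{-26} + \left(-7 + \left(-1 + 6\right)^{2}\right) c = \frac{465}{-26} + \left(-7 + \left(-1 + 6\right)^{2}\right) 8 = 465 \left(- \frac{1}{26}\right) + \left(-7 + 5^{2}\right) 8 = - \frac{465}{26} + \left(-7 + 25\right) 8 = - \frac{465}{26} + 18 \cdot 8 = - \frac{465}{26} + 144 = \frac{3279}{26}$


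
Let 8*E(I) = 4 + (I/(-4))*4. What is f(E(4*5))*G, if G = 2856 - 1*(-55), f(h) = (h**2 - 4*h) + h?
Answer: 29110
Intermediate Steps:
E(I) = 1/2 - I/8 (E(I) = (4 + (I/(-4))*4)/8 = (4 + (I*(-1/4))*4)/8 = (4 - I/4*4)/8 = (4 - I)/8 = 1/2 - I/8)
f(h) = h**2 - 3*h
G = 2911 (G = 2856 + 55 = 2911)
f(E(4*5))*G = ((1/2 - 5/2)*(-3 + (1/2 - 5/2)))*2911 = -2*(-3 - 2)*2911 = -2*(-5)*2911 = 10*2911 = 29110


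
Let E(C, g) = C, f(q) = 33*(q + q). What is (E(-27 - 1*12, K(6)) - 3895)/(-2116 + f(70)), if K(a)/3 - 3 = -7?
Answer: -1967/1252 ≈ -1.5711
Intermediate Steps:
K(a) = -12 (K(a) = 9 + 3*(-7) = 9 - 21 = -12)
f(q) = 66*q (f(q) = 33*(2*q) = 66*q)
(E(-27 - 1*12, K(6)) - 3895)/(-2116 + f(70)) = ((-27 - 1*12) - 3895)/(-2116 + 66*70) = ((-27 - 12) - 3895)/(-2116 + 4620) = (-39 - 3895)/2504 = -3934*1/2504 = -1967/1252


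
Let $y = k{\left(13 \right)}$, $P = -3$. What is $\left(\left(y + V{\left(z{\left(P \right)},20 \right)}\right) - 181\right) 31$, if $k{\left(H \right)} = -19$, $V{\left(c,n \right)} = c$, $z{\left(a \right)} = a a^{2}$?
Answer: $-7037$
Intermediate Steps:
$z{\left(a \right)} = a^{3}$
$y = -19$
$\left(\left(y + V{\left(z{\left(P \right)},20 \right)}\right) - 181\right) 31 = \left(\left(-19 + \left(-3\right)^{3}\right) - 181\right) 31 = \left(\left(-19 - 27\right) - 181\right) 31 = \left(-46 - 181\right) 31 = \left(-227\right) 31 = -7037$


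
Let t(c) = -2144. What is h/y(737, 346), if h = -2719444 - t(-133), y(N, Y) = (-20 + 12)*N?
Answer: 679325/1474 ≈ 460.87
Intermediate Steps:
y(N, Y) = -8*N
h = -2717300 (h = -2719444 - 1*(-2144) = -2719444 + 2144 = -2717300)
h/y(737, 346) = -2717300/((-8*737)) = -2717300/(-5896) = -2717300*(-1/5896) = 679325/1474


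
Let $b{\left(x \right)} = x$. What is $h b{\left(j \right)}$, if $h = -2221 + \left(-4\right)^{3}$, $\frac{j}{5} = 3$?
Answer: $-34275$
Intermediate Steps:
$j = 15$ ($j = 5 \cdot 3 = 15$)
$h = -2285$ ($h = -2221 - 64 = -2285$)
$h b{\left(j \right)} = \left(-2285\right) 15 = -34275$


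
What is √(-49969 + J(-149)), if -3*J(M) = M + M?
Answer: 41*I*√267/3 ≈ 223.32*I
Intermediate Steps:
J(M) = -2*M/3 (J(M) = -(M + M)/3 = -2*M/3)
√(-49969 + J(-149)) = √(-49969 - ⅔*(-149)) = √(-49969 + 298/3) = √(-149609/3) = 41*I*√267/3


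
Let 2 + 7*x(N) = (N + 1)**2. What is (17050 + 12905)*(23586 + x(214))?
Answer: 6330240375/7 ≈ 9.0432e+8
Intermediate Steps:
x(N) = -2/7 + (1 + N)**2/7 (x(N) = -2/7 + (N + 1)**2/7 = -2/7 + (1 + N)**2/7)
(17050 + 12905)*(23586 + x(214)) = (17050 + 12905)*(23586 + (-2/7 + (1 + 214)**2/7)) = 29955*(23586 + (-2/7 + (1/7)*215**2)) = 29955*(23586 + (-2/7 + (1/7)*46225)) = 29955*(23586 + (-2/7 + 46225/7)) = 29955*(23586 + 46223/7) = 29955*(211325/7) = 6330240375/7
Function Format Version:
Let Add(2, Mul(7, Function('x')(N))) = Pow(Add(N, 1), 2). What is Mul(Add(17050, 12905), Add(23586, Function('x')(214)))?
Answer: Rational(6330240375, 7) ≈ 9.0432e+8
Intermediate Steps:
Function('x')(N) = Add(Rational(-2, 7), Mul(Rational(1, 7), Pow(Add(1, N), 2))) (Function('x')(N) = Add(Rational(-2, 7), Mul(Rational(1, 7), Pow(Add(N, 1), 2))) = Add(Rational(-2, 7), Mul(Rational(1, 7), Pow(Add(1, N), 2))))
Mul(Add(17050, 12905), Add(23586, Function('x')(214))) = Mul(Add(17050, 12905), Add(23586, Add(Rational(-2, 7), Mul(Rational(1, 7), Pow(Add(1, 214), 2))))) = Mul(29955, Add(23586, Add(Rational(-2, 7), Mul(Rational(1, 7), Pow(215, 2))))) = Mul(29955, Add(23586, Add(Rational(-2, 7), Mul(Rational(1, 7), 46225)))) = Mul(29955, Add(23586, Add(Rational(-2, 7), Rational(46225, 7)))) = Mul(29955, Add(23586, Rational(46223, 7))) = Mul(29955, Rational(211325, 7)) = Rational(6330240375, 7)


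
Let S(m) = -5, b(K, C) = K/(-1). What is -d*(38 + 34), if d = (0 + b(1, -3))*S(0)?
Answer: -360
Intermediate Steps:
b(K, C) = -K (b(K, C) = K*(-1) = -K)
d = 5 (d = (0 - 1*1)*(-5) = (0 - 1)*(-5) = -1*(-5) = 5)
-d*(38 + 34) = -5*(38 + 34) = -5*72 = -1*360 = -360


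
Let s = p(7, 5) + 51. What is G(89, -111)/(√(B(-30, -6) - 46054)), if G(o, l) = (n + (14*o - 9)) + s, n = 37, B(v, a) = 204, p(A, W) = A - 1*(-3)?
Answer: -267*I*√1834/1834 ≈ -6.2346*I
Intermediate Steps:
p(A, W) = 3 + A (p(A, W) = A + 3 = 3 + A)
s = 61 (s = (3 + 7) + 51 = 10 + 51 = 61)
G(o, l) = 89 + 14*o (G(o, l) = (37 + (14*o - 9)) + 61 = (37 + (-9 + 14*o)) + 61 = (28 + 14*o) + 61 = 89 + 14*o)
G(89, -111)/(√(B(-30, -6) - 46054)) = (89 + 14*89)/(√(204 - 46054)) = (89 + 1246)/(√(-45850)) = 1335/((5*I*√1834)) = 1335*(-I*√1834/9170) = -267*I*√1834/1834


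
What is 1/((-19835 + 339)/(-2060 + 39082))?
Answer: -18511/9748 ≈ -1.8990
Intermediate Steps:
1/((-19835 + 339)/(-2060 + 39082)) = 1/(-19496/37022) = 1/(-19496*1/37022) = 1/(-9748/18511) = -18511/9748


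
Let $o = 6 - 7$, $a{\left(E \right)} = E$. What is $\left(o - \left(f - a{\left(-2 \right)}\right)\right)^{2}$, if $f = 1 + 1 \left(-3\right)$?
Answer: $1$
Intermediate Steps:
$o = -1$
$f = -2$ ($f = 1 - 3 = -2$)
$\left(o - \left(f - a{\left(-2 \right)}\right)\right)^{2} = \left(-1 - 0\right)^{2} = \left(-1 + \left(-2 + 2\right)\right)^{2} = \left(-1 + 0\right)^{2} = \left(-1\right)^{2} = 1$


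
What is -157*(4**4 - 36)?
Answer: -34540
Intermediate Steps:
-157*(4**4 - 36) = -157*(256 - 36) = -157*220 = -34540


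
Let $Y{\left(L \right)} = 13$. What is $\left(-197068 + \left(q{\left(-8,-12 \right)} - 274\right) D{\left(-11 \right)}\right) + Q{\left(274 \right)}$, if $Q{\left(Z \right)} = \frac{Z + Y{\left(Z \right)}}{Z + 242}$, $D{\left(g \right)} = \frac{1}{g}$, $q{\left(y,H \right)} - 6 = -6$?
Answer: $- \frac{1118413427}{5676} \approx -1.9704 \cdot 10^{5}$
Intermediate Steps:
$q{\left(y,H \right)} = 0$ ($q{\left(y,H \right)} = 6 - 6 = 0$)
$Q{\left(Z \right)} = \frac{13 + Z}{242 + Z}$ ($Q{\left(Z \right)} = \frac{Z + 13}{Z + 242} = \frac{13 + Z}{242 + Z}$)
$\left(-197068 + \left(q{\left(-8,-12 \right)} - 274\right) D{\left(-11 \right)}\right) + Q{\left(274 \right)} = \left(-197068 + \frac{0 - 274}{-11}\right) + \frac{13 + 274}{242 + 274} = \left(-197068 - - \frac{274}{11}\right) + \frac{1}{516} \cdot 287 = \left(-197068 + \frac{274}{11}\right) + \frac{1}{516} \cdot 287 = - \frac{2167474}{11} + \frac{287}{516} = - \frac{1118413427}{5676}$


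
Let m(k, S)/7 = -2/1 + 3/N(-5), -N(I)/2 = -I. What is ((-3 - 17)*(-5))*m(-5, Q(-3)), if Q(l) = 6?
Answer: -1610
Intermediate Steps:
N(I) = 2*I (N(I) = -(-2)*I = 2*I)
m(k, S) = -161/10 (m(k, S) = 7*(-2/1 + 3/((2*(-5)))) = 7*(-2*1 + 3/(-10)) = 7*(-2 + 3*(-1/10)) = 7*(-2 - 3/10) = 7*(-23/10) = -161/10)
((-3 - 17)*(-5))*m(-5, Q(-3)) = ((-3 - 17)*(-5))*(-161/10) = -20*(-5)*(-161/10) = 100*(-161/10) = -1610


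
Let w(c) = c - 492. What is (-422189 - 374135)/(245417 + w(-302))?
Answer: -796324/244623 ≈ -3.2553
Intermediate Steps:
w(c) = -492 + c
(-422189 - 374135)/(245417 + w(-302)) = (-422189 - 374135)/(245417 + (-492 - 302)) = -796324/(245417 - 794) = -796324/244623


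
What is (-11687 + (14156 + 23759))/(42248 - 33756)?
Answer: 6557/2123 ≈ 3.0886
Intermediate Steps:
(-11687 + (14156 + 23759))/(42248 - 33756) = (-11687 + 37915)/8492 = 26228*(1/8492) = 6557/2123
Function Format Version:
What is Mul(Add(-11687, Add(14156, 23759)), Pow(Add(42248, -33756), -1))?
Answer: Rational(6557, 2123) ≈ 3.0886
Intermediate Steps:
Mul(Add(-11687, Add(14156, 23759)), Pow(Add(42248, -33756), -1)) = Mul(Add(-11687, 37915), Pow(8492, -1)) = Mul(26228, Rational(1, 8492)) = Rational(6557, 2123)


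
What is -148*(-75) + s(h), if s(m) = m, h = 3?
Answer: 11103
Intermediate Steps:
-148*(-75) + s(h) = -148*(-75) + 3 = 11100 + 3 = 11103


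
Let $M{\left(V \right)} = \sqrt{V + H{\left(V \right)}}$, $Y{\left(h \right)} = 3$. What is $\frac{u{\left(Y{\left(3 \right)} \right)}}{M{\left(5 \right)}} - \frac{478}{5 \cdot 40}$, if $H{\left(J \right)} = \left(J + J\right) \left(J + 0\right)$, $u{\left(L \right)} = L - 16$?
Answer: $- \frac{239}{100} - \frac{13 \sqrt{55}}{55} \approx -4.1429$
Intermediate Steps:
$u{\left(L \right)} = -16 + L$
$H{\left(J \right)} = 2 J^{2}$ ($H{\left(J \right)} = 2 J J = 2 J^{2}$)
$M{\left(V \right)} = \sqrt{V + 2 V^{2}}$
$\frac{u{\left(Y{\left(3 \right)} \right)}}{M{\left(5 \right)}} - \frac{478}{5 \cdot 40} = \frac{-16 + 3}{\sqrt{5 \left(1 + 2 \cdot 5\right)}} - \frac{478}{5 \cdot 40} = - \frac{13}{\sqrt{5 \left(1 + 10\right)}} - \frac{478}{200} = - \frac{13}{\sqrt{5 \cdot 11}} - \frac{239}{100} = - \frac{13}{\sqrt{55}} - \frac{239}{100} = - 13 \frac{\sqrt{55}}{55} - \frac{239}{100} = - \frac{13 \sqrt{55}}{55} - \frac{239}{100} = - \frac{239}{100} - \frac{13 \sqrt{55}}{55}$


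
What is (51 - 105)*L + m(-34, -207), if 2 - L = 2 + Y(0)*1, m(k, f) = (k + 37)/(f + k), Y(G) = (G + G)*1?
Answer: -3/241 ≈ -0.012448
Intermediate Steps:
Y(G) = 2*G (Y(G) = (2*G)*1 = 2*G)
m(k, f) = (37 + k)/(f + k)
L = 0 (L = 2 - (2 + (2*0)*1) = 2 - (2 + 0*1) = 2 - (2 + 0) = 2 - 1*2 = 2 - 2 = 0)
(51 - 105)*L + m(-34, -207) = (51 - 105)*0 + (37 - 34)/(-207 - 34) = -54*0 + 3/(-241) = 0 - 1/241*3 = 0 - 3/241 = -3/241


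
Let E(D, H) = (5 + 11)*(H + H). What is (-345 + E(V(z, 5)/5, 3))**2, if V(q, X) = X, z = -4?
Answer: 62001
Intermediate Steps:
E(D, H) = 32*H (E(D, H) = 16*(2*H) = 32*H)
(-345 + E(V(z, 5)/5, 3))**2 = (-345 + 32*3)**2 = (-345 + 96)**2 = (-249)**2 = 62001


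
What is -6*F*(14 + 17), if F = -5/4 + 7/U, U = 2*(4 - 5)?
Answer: 1767/2 ≈ 883.50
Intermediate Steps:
U = -2 (U = 2*(-1) = -2)
F = -19/4 (F = -5/4 + 7/(-2) = -5*¼ + 7*(-½) = -5/4 - 7/2 = -19/4 ≈ -4.7500)
-6*F*(14 + 17) = -(-57)*(14 + 17)/2 = -(-57)*31/2 = -6*(-589/4) = 1767/2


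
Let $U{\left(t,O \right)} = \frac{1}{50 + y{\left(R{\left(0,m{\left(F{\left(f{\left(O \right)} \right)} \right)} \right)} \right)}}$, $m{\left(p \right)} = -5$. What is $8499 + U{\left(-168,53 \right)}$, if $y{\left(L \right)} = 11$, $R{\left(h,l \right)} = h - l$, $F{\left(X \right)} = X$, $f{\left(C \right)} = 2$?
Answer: $\frac{518440}{61} \approx 8499.0$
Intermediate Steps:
$U{\left(t,O \right)} = \frac{1}{61}$ ($U{\left(t,O \right)} = \frac{1}{50 + 11} = \frac{1}{61}$)
$8499 + U{\left(-168,53 \right)} = 8499 + \frac{1}{61} = \frac{518440}{61}$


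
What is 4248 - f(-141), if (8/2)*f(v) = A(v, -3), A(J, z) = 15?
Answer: 16977/4 ≈ 4244.3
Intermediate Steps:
f(v) = 15/4 (f(v) = (¼)*15 = 15/4)
4248 - f(-141) = 4248 - 1*15/4 = 4248 - 15/4 = 16977/4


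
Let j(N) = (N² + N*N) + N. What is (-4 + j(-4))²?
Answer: 576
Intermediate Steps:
j(N) = N + 2*N² (j(N) = (N² + N²) + N = 2*N² + N = N + 2*N²)
(-4 + j(-4))² = (-4 - 4*(1 + 2*(-4)))² = (-4 - 4*(1 - 8))² = (-4 - 4*(-7))² = (-4 + 28)² = 24² = 576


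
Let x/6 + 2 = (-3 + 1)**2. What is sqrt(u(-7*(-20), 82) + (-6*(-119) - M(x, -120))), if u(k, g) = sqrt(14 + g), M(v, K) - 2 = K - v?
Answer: 2*sqrt(211 + sqrt(6)) ≈ 29.220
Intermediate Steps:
x = 12 (x = -12 + 6*(-3 + 1)**2 = -12 + 6*(-2)**2 = -12 + 6*4 = -12 + 24 = 12)
M(v, K) = 2 + K - v (M(v, K) = 2 + (K - v) = 2 + K - v)
sqrt(u(-7*(-20), 82) + (-6*(-119) - M(x, -120))) = sqrt(sqrt(14 + 82) + (-6*(-119) - (2 - 120 - 1*12))) = sqrt(sqrt(96) + (714 - (2 - 120 - 12))) = sqrt(4*sqrt(6) + (714 - 1*(-130))) = sqrt(4*sqrt(6) + (714 + 130)) = sqrt(4*sqrt(6) + 844) = sqrt(844 + 4*sqrt(6))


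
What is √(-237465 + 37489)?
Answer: 2*I*√49994 ≈ 447.19*I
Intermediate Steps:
√(-237465 + 37489) = √(-199976) = 2*I*√49994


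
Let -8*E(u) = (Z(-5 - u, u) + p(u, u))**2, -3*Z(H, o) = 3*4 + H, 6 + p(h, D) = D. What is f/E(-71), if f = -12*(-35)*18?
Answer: -60480/10609 ≈ -5.7008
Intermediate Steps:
p(h, D) = -6 + D
Z(H, o) = -4 - H/3 (Z(H, o) = -(3*4 + H)/3 = -(12 + H)/3 = -4 - H/3)
E(u) = -(-25/3 + 4*u/3)**2/8 (E(u) = -((-4 - (-5 - u)/3) + (-6 + u))**2/8 = -((-4 + (5/3 + u/3)) + (-6 + u))**2/8 = -((-7/3 + u/3) + (-6 + u))**2/8 = -(-25/3 + 4*u/3)**2/8)
f = 7560 (f = 420*18 = 7560)
f/E(-71) = 7560/((-(-25 + 4*(-71))**2/72)) = 7560/((-(-25 - 284)**2/72)) = 7560/((-1/72*(-309)**2)) = 7560/((-1/72*95481)) = 7560/(-10609/8) = 7560*(-8/10609) = -60480/10609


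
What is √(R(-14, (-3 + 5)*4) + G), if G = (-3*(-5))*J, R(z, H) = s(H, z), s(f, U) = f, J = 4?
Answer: 2*√17 ≈ 8.2462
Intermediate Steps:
R(z, H) = H
G = 60 (G = -3*(-5)*4 = 15*4 = 60)
√(R(-14, (-3 + 5)*4) + G) = √((-3 + 5)*4 + 60) = √(2*4 + 60) = √(8 + 60) = √68 = 2*√17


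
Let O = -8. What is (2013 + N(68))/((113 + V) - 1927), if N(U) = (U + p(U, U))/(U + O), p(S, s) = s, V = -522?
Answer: -30229/35040 ≈ -0.86270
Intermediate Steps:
N(U) = 2*U/(-8 + U) (N(U) = (U + U)/(U - 8) = (2*U)/(-8 + U) = 2*U/(-8 + U))
(2013 + N(68))/((113 + V) - 1927) = (2013 + 2*68/(-8 + 68))/((113 - 522) - 1927) = (2013 + 2*68/60)/(-409 - 1927) = (2013 + 2*68*(1/60))/(-2336) = (2013 + 34/15)*(-1/2336) = (30229/15)*(-1/2336) = -30229/35040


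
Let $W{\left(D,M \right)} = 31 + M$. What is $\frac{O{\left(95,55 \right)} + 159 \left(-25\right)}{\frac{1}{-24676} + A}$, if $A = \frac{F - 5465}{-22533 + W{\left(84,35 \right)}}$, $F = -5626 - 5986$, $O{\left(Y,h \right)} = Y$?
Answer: $- \frac{430211056992}{84273917} \approx -5104.9$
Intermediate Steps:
$F = -11612$ ($F = -5626 - 5986 = -11612$)
$A = \frac{17077}{22467}$ ($A = \frac{-11612 - 5465}{-22533 + \left(31 + 35\right)} = - \frac{17077}{-22533 + 66} = - \frac{17077}{-22467} = \left(-17077\right) \left(- \frac{1}{22467}\right) = \frac{17077}{22467} \approx 0.76009$)
$\frac{O{\left(95,55 \right)} + 159 \left(-25\right)}{\frac{1}{-24676} + A} = \frac{95 + 159 \left(-25\right)}{\frac{1}{-24676} + \frac{17077}{22467}} = \frac{95 - 3975}{- \frac{1}{24676} + \frac{17077}{22467}} = - \frac{3880}{\frac{421369585}{554395692}} = \left(-3880\right) \frac{554395692}{421369585} = - \frac{430211056992}{84273917}$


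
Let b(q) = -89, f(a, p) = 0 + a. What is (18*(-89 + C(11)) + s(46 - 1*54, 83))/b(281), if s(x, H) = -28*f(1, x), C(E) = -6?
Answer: 1738/89 ≈ 19.528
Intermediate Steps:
f(a, p) = a
s(x, H) = -28 (s(x, H) = -28*1 = -28)
(18*(-89 + C(11)) + s(46 - 1*54, 83))/b(281) = (18*(-89 - 6) - 28)/(-89) = (18*(-95) - 28)*(-1/89) = (-1710 - 28)*(-1/89) = -1738*(-1/89) = 1738/89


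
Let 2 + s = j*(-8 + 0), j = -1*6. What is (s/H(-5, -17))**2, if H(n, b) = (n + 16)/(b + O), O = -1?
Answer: 685584/121 ≈ 5666.0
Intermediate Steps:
j = -6
H(n, b) = (16 + n)/(-1 + b) (H(n, b) = (n + 16)/(b - 1) = (16 + n)/(-1 + b))
s = 46 (s = -2 - 6*(-8 + 0) = -2 - 6*(-8) = -2 + 48 = 46)
(s/H(-5, -17))**2 = (46/(((16 - 5)/(-1 - 17))))**2 = (46/((11/(-18))))**2 = (46/((-1/18*11)))**2 = (46/(-11/18))**2 = (46*(-18/11))**2 = (-828/11)**2 = 685584/121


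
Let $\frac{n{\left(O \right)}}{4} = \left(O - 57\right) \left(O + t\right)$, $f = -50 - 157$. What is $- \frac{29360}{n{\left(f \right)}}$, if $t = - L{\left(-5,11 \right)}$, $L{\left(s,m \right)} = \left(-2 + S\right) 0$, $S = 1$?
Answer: $- \frac{1835}{13662} \approx -0.13431$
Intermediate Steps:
$L{\left(s,m \right)} = 0$ ($L{\left(s,m \right)} = \left(-2 + 1\right) 0 = \left(-1\right) 0 = 0$)
$f = -207$ ($f = -50 - 157 = -207$)
$t = 0$ ($t = \left(-1\right) 0 = 0$)
$n{\left(O \right)} = 4 O \left(-57 + O\right)$ ($n{\left(O \right)} = 4 \left(O - 57\right) \left(O + 0\right) = 4 \left(-57 + O\right) O = 4 O \left(-57 + O\right)$)
$- \frac{29360}{n{\left(f \right)}} = - \frac{29360}{4 \left(-207\right) \left(-57 - 207\right)} = - \frac{29360}{4 \left(-207\right) \left(-264\right)} = - \frac{29360}{218592} = \left(-29360\right) \frac{1}{218592} = - \frac{1835}{13662}$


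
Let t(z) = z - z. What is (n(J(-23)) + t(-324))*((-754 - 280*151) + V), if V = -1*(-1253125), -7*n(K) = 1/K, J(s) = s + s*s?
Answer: -1210091/3542 ≈ -341.64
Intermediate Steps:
J(s) = s + s²
t(z) = 0
n(K) = -1/(7*K)
V = 1253125
(n(J(-23)) + t(-324))*((-754 - 280*151) + V) = (-(-1/(23*(1 - 23)))/7 + 0)*((-754 - 280*151) + 1253125) = (-1/(7*((-23*(-22)))) + 0)*((-754 - 42280) + 1253125) = (-⅐/506 + 0)*(-43034 + 1253125) = (-⅐*1/506 + 0)*1210091 = (-1/3542 + 0)*1210091 = -1/3542*1210091 = -1210091/3542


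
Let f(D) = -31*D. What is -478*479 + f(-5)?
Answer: -228807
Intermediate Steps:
-478*479 + f(-5) = -478*479 - 31*(-5) = -228962 + 155 = -228807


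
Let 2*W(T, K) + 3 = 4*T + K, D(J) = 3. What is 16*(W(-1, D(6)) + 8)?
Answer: 96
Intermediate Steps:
W(T, K) = -3/2 + K/2 + 2*T (W(T, K) = -3/2 + (4*T + K)/2 = -3/2 + (K + 4*T)/2 = -3/2 + (K/2 + 2*T) = -3/2 + K/2 + 2*T)
16*(W(-1, D(6)) + 8) = 16*((-3/2 + (1/2)*3 + 2*(-1)) + 8) = 16*((-3/2 + 3/2 - 2) + 8) = 16*(-2 + 8) = 16*6 = 96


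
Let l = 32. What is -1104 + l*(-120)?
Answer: -4944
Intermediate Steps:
-1104 + l*(-120) = -1104 + 32*(-120) = -1104 - 3840 = -4944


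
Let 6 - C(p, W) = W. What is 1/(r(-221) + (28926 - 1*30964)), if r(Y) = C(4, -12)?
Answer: -1/2020 ≈ -0.00049505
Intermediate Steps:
C(p, W) = 6 - W
r(Y) = 18 (r(Y) = 6 - 1*(-12) = 6 + 12 = 18)
1/(r(-221) + (28926 - 1*30964)) = 1/(18 + (28926 - 1*30964)) = 1/(18 + (28926 - 30964)) = 1/(18 - 2038) = 1/(-2020) = -1/2020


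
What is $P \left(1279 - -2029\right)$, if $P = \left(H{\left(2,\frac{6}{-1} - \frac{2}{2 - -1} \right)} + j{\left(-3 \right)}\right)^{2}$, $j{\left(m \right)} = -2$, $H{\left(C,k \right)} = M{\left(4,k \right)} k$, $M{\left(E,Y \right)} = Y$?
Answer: $\frac{482716592}{81} \approx 5.9595 \cdot 10^{6}$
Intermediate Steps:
$H{\left(C,k \right)} = k^{2}$ ($H{\left(C,k \right)} = k k = k^{2}$)
$P = \frac{145924}{81}$ ($P = \left(\left(\frac{6}{-1} - \frac{2}{2 - -1}\right)^{2} - 2\right)^{2} = \left(\left(6 \left(-1\right) - \frac{2}{2 + 1}\right)^{2} - 2\right)^{2} = \left(\left(-6 - \frac{2}{3}\right)^{2} - 2\right)^{2} = \left(\left(- \frac{20}{3}\right)^{2} - 2\right)^{2} = \left(\frac{400}{9} - 2\right)^{2} = \left(\frac{382}{9}\right)^{2} = \frac{145924}{81} \approx 1801.5$)
$P \left(1279 - -2029\right) = \frac{145924 \left(1279 - -2029\right)}{81} = \frac{145924 \left(1279 + 2029\right)}{81} = \frac{145924}{81} \cdot 3308 = \frac{482716592}{81}$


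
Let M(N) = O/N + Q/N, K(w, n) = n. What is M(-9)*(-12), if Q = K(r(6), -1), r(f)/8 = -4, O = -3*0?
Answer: -4/3 ≈ -1.3333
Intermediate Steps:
O = 0
r(f) = -32 (r(f) = 8*(-4) = -32)
Q = -1
M(N) = -1/N (M(N) = 0/N - 1/N = 0 - 1/N = -1/N)
M(-9)*(-12) = -1/(-9)*(-12) = -1*(-⅑)*(-12) = (⅑)*(-12) = -4/3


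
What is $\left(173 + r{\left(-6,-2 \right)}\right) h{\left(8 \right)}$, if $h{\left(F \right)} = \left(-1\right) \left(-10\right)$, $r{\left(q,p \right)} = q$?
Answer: $1670$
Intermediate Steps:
$h{\left(F \right)} = 10$
$\left(173 + r{\left(-6,-2 \right)}\right) h{\left(8 \right)} = \left(173 - 6\right) 10 = 167 \cdot 10 = 1670$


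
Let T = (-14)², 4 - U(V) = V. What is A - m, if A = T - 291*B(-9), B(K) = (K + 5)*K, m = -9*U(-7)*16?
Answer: -8696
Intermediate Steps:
U(V) = 4 - V
m = -1584 (m = -9*(4 - 1*(-7))*16 = -9*(4 + 7)*16 = -9*11*16 = -99*16 = -1584)
B(K) = K*(5 + K) (B(K) = (5 + K)*K = K*(5 + K))
T = 196
A = -10280 (A = 196 - (-2619)*(5 - 9) = 196 - (-2619)*(-4) = 196 - 291*36 = 196 - 10476 = -10280)
A - m = -10280 - 1*(-1584) = -10280 + 1584 = -8696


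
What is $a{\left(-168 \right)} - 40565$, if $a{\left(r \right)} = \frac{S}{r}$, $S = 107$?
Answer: $- \frac{6815027}{168} \approx -40566.0$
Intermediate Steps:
$a{\left(r \right)} = \frac{107}{r}$
$a{\left(-168 \right)} - 40565 = \frac{107}{-168} - 40565 = 107 \left(- \frac{1}{168}\right) - 40565 = - \frac{107}{168} - 40565 = - \frac{6815027}{168}$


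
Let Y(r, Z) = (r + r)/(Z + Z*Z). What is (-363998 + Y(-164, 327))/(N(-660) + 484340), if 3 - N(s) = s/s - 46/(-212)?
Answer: -12616898782/16788254883 ≈ -0.75153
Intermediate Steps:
N(s) = 189/106 (N(s) = 3 - (s/s - 46/(-212)) = 3 - (1 - 46*(-1/212)) = 3 - (1 + 23/106) = 3 - 1*129/106 = 3 - 129/106 = 189/106)
Y(r, Z) = 2*r/(Z + Z²) (Y(r, Z) = (2*r)/(Z + Z²) = 2*r/(Z + Z²))
(-363998 + Y(-164, 327))/(N(-660) + 484340) = (-363998 + 2*(-164)/(327*(1 + 327)))/(189/106 + 484340) = (-363998 + 2*(-164)*(1/327)/328)/(51340229/106) = (-363998 + 2*(-164)*(1/327)*(1/328))*(106/51340229) = (-363998 - 1/327)*(106/51340229) = -119027347/327*106/51340229 = -12616898782/16788254883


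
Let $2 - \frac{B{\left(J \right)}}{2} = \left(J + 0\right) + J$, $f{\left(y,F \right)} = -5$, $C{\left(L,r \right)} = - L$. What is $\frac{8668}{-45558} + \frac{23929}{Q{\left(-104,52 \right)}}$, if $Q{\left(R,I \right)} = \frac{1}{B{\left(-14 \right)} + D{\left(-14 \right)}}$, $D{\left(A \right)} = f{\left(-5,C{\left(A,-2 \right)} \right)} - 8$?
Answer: $\frac{25618694143}{22779} \approx 1.1247 \cdot 10^{6}$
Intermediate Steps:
$B{\left(J \right)} = 4 - 4 J$ ($B{\left(J \right)} = 4 - 2 \left(\left(J + 0\right) + J\right) = 4 - 2 \left(J + J\right) = 4 - 2 \cdot 2 J = 4 - 4 J$)
$D{\left(A \right)} = -13$ ($D{\left(A \right)} = -5 - 8 = -13$)
$Q{\left(R,I \right)} = \frac{1}{47}$ ($Q{\left(R,I \right)} = \frac{1}{\left(4 - -56\right) - 13} = \frac{1}{\left(4 + 56\right) - 13} = \frac{1}{60 - 13} = \frac{1}{47}$)
$\frac{8668}{-45558} + \frac{23929}{Q{\left(-104,52 \right)}} = \frac{8668}{-45558} + 23929 \frac{1}{\frac{1}{47}} = 8668 \left(- \frac{1}{45558}\right) + 23929 \cdot 47 = - \frac{4334}{22779} + 1124663 = \frac{25618694143}{22779}$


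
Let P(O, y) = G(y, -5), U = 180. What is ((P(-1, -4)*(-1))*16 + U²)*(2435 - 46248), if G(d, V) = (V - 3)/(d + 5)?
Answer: -1425149264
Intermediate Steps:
G(d, V) = (-3 + V)/(5 + d)
P(O, y) = -8/(5 + y) (P(O, y) = (-3 - 5)/(5 + y) = -8/(5 + y))
((P(-1, -4)*(-1))*16 + U²)*(2435 - 46248) = ((-8/(5 - 4)*(-1))*16 + 180²)*(2435 - 46248) = ((-8/1*(-1))*16 + 32400)*(-43813) = ((-8*1*(-1))*16 + 32400)*(-43813) = (-8*(-1)*16 + 32400)*(-43813) = (8*16 + 32400)*(-43813) = (128 + 32400)*(-43813) = 32528*(-43813) = -1425149264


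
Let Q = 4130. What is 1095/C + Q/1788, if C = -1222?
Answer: 386125/273117 ≈ 1.4138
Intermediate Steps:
1095/C + Q/1788 = 1095/(-1222) + 4130/1788 = 1095*(-1/1222) + 4130*(1/1788) = -1095/1222 + 2065/894 = 386125/273117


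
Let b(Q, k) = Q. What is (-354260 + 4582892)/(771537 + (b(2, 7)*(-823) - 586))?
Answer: 1409544/256435 ≈ 5.4967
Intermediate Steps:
(-354260 + 4582892)/(771537 + (b(2, 7)*(-823) - 586)) = (-354260 + 4582892)/(771537 + (2*(-823) - 586)) = 4228632/(771537 + (-1646 - 586)) = 4228632/(771537 - 2232) = 4228632/769305 = 4228632*(1/769305) = 1409544/256435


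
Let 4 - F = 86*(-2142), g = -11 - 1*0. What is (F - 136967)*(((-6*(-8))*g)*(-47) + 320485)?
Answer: 16315126949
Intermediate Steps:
g = -11 (g = -11 + 0 = -11)
F = 184216 (F = 4 - 86*(-2142) = 4 - 1*(-184212) = 4 + 184212 = 184216)
(F - 136967)*(((-6*(-8))*g)*(-47) + 320485) = (184216 - 136967)*((-6*(-8)*(-11))*(-47) + 320485) = 47249*((48*(-11))*(-47) + 320485) = 47249*(-528*(-47) + 320485) = 47249*(24816 + 320485) = 47249*345301 = 16315126949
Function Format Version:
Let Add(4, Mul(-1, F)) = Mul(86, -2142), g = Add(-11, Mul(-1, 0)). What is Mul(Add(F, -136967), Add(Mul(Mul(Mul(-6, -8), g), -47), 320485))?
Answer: 16315126949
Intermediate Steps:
g = -11 (g = Add(-11, 0) = -11)
F = 184216 (F = Add(4, Mul(-1, Mul(86, -2142))) = Add(4, Mul(-1, -184212)) = Add(4, 184212) = 184216)
Mul(Add(F, -136967), Add(Mul(Mul(Mul(-6, -8), g), -47), 320485)) = Mul(Add(184216, -136967), Add(Mul(Mul(Mul(-6, -8), -11), -47), 320485)) = Mul(47249, Add(Mul(Mul(48, -11), -47), 320485)) = Mul(47249, Add(Mul(-528, -47), 320485)) = Mul(47249, Add(24816, 320485)) = Mul(47249, 345301) = 16315126949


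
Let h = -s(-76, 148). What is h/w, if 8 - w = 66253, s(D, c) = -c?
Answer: -148/66245 ≈ -0.0022341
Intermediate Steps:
w = -66245 (w = 8 - 1*66253 = 8 - 66253 = -66245)
h = 148 (h = -(-1)*148 = -1*(-148) = 148)
h/w = 148/(-66245) = 148*(-1/66245) = -148/66245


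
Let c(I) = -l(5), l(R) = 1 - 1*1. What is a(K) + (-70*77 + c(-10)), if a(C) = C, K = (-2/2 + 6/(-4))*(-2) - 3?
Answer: -5388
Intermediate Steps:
l(R) = 0 (l(R) = 1 - 1 = 0)
K = 2 (K = (-2*½ + 6*(-¼))*(-2) - 3 = (-1 - 3/2)*(-2) - 3 = -5/2*(-2) - 3 = 5 - 3 = 2)
c(I) = 0 (c(I) = -1*0 = 0)
a(K) + (-70*77 + c(-10)) = 2 + (-70*77 + 0) = 2 + (-5390 + 0) = 2 - 5390 = -5388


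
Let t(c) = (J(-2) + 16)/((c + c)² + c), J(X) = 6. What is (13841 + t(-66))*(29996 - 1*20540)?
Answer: 34421573600/263 ≈ 1.3088e+8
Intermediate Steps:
t(c) = 22/(c + 4*c²) (t(c) = (6 + 16)/((c + c)² + c) = 22/((2*c)² + c) = 22/(4*c² + c) = 22/(c + 4*c²))
(13841 + t(-66))*(29996 - 1*20540) = (13841 + 22/(-66*(1 + 4*(-66))))*(29996 - 1*20540) = (13841 + 22*(-1/66)/(1 - 264))*(29996 - 20540) = (13841 + 22*(-1/66)/(-263))*9456 = (13841 + 22*(-1/66)*(-1/263))*9456 = (13841 + 1/789)*9456 = (10920550/789)*9456 = 34421573600/263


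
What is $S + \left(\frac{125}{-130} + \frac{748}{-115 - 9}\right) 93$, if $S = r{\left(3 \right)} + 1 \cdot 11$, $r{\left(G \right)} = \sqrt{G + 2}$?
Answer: $- \frac{16625}{26} + \sqrt{5} \approx -637.19$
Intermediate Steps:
$r{\left(G \right)} = \sqrt{2 + G}$
$S = 11 + \sqrt{5}$ ($S = \sqrt{2 + 3} + 1 \cdot 11 = \sqrt{5} + 11 = 11 + \sqrt{5} \approx 13.236$)
$S + \left(\frac{125}{-130} + \frac{748}{-115 - 9}\right) 93 = \left(11 + \sqrt{5}\right) + \left(\frac{125}{-130} + \frac{748}{-115 - 9}\right) 93 = \left(11 + \sqrt{5}\right) + \left(125 \left(- \frac{1}{130}\right) + \frac{748}{-124}\right) 93 = \left(11 + \sqrt{5}\right) + \left(- \frac{25}{26} + 748 \left(- \frac{1}{124}\right)\right) 93 = \left(11 + \sqrt{5}\right) + \left(- \frac{25}{26} - \frac{187}{31}\right) 93 = \left(11 + \sqrt{5}\right) - \frac{16911}{26} = - \frac{16625}{26} + \sqrt{5}$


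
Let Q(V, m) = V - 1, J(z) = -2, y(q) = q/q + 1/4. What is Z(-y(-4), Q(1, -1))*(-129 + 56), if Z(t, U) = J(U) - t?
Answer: 219/4 ≈ 54.750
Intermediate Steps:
y(q) = 5/4 (y(q) = 1 + 1*(1/4) = 1 + 1/4 = 5/4)
Q(V, m) = -1 + V
Z(t, U) = -2 - t
Z(-y(-4), Q(1, -1))*(-129 + 56) = (-2 - (-1)*5/4)*(-129 + 56) = (-2 - 1*(-5/4))*(-73) = (-2 + 5/4)*(-73) = -3/4*(-73) = 219/4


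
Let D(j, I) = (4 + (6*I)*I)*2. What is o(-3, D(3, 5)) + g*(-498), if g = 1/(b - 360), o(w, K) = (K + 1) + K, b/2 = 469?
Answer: 178064/289 ≈ 616.14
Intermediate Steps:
b = 938 (b = 2*469 = 938)
D(j, I) = 8 + 12*I**2 (D(j, I) = (4 + 6*I**2)*2 = 8 + 12*I**2)
o(w, K) = 1 + 2*K (o(w, K) = (1 + K) + K = 1 + 2*K)
g = 1/578 (g = 1/(938 - 360) = 1/578 ≈ 0.0017301)
o(-3, D(3, 5)) + g*(-498) = (1 + 2*(8 + 12*5**2)) + (1/578)*(-498) = (1 + 2*(8 + 12*25)) - 249/289 = (1 + 2*(8 + 300)) - 249/289 = (1 + 2*308) - 249/289 = (1 + 616) - 249/289 = 617 - 249/289 = 178064/289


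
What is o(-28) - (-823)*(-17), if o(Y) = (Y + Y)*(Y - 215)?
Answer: -383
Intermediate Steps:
o(Y) = 2*Y*(-215 + Y) (o(Y) = (2*Y)*(-215 + Y) = 2*Y*(-215 + Y))
o(-28) - (-823)*(-17) = 2*(-28)*(-215 - 28) - (-823)*(-17) = 2*(-28)*(-243) - 1*13991 = 13608 - 13991 = -383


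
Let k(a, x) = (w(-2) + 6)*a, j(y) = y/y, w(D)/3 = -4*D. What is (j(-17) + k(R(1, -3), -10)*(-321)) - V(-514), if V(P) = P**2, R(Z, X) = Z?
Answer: -273825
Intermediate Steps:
w(D) = -12*D (w(D) = 3*(-4*D) = -12*D)
j(y) = 1
k(a, x) = 30*a (k(a, x) = (-12*(-2) + 6)*a = (24 + 6)*a = 30*a)
(j(-17) + k(R(1, -3), -10)*(-321)) - V(-514) = (1 + (30*1)*(-321)) - 1*(-514)**2 = (1 + 30*(-321)) - 1*264196 = (1 - 9630) - 264196 = -9629 - 264196 = -273825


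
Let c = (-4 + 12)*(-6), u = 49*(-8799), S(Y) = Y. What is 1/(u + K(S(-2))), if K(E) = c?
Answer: -1/431199 ≈ -2.3191e-6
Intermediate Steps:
u = -431151
c = -48 (c = 8*(-6) = -48)
K(E) = -48
1/(u + K(S(-2))) = 1/(-431151 - 48) = 1/(-431199) = -1/431199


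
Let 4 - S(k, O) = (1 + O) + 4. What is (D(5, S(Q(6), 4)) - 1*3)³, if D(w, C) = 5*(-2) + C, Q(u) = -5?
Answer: -5832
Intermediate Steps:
S(k, O) = -1 - O (S(k, O) = 4 - ((1 + O) + 4) = 4 - (5 + O) = 4 + (-5 - O) = -1 - O)
D(w, C) = -10 + C
(D(5, S(Q(6), 4)) - 1*3)³ = ((-10 + (-1 - 1*4)) - 1*3)³ = ((-10 + (-1 - 4)) - 3)³ = ((-10 - 5) - 3)³ = (-15 - 3)³ = (-18)³ = -5832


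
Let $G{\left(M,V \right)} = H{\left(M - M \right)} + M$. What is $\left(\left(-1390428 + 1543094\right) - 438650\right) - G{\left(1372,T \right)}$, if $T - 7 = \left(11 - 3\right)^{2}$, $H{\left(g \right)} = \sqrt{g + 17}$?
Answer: $-287356 - \sqrt{17} \approx -2.8736 \cdot 10^{5}$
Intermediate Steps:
$H{\left(g \right)} = \sqrt{17 + g}$
$T = 71$ ($T = 7 + \left(11 - 3\right)^{2} = 7 + 8^{2} = 7 + 64 = 71$)
$G{\left(M,V \right)} = M + \sqrt{17}$ ($G{\left(M,V \right)} = \sqrt{17 + \left(M - M\right)} + M = \sqrt{17 + 0} + M = \sqrt{17} + M = M + \sqrt{17}$)
$\left(\left(-1390428 + 1543094\right) - 438650\right) - G{\left(1372,T \right)} = \left(\left(-1390428 + 1543094\right) - 438650\right) - \left(1372 + \sqrt{17}\right) = \left(152666 - 438650\right) - \left(1372 + \sqrt{17}\right) = -285984 - \left(1372 + \sqrt{17}\right) = -287356 - \sqrt{17}$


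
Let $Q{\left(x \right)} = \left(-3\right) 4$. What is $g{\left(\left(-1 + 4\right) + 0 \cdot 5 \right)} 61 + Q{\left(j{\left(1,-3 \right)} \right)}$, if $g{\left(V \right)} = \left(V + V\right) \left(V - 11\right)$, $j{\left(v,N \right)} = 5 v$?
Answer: $-2940$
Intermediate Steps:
$Q{\left(x \right)} = -12$
$g{\left(V \right)} = 2 V \left(-11 + V\right)$
$g{\left(\left(-1 + 4\right) + 0 \cdot 5 \right)} 61 + Q{\left(j{\left(1,-3 \right)} \right)} = 2 \left(\left(-1 + 4\right) + 0 \cdot 5\right) \left(-11 + \left(\left(-1 + 4\right) + 0 \cdot 5\right)\right) 61 - 12 = 2 \left(3 + 0\right) \left(-11 + \left(3 + 0\right)\right) 61 - 12 = 2 \cdot 3 \left(-11 + 3\right) 61 - 12 = 2 \cdot 3 \left(-8\right) 61 - 12 = \left(-48\right) 61 - 12 = -2928 - 12 = -2940$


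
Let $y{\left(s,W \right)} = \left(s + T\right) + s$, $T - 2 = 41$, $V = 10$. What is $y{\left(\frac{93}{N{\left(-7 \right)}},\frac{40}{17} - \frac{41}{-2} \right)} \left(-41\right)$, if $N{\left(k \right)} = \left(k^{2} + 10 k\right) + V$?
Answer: $- \frac{11767}{11} \approx -1069.7$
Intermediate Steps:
$T = 43$ ($T = 2 + 41 = 43$)
$N{\left(k \right)} = 10 + k^{2} + 10 k$ ($N{\left(k \right)} = \left(k^{2} + 10 k\right) + 10 = 10 + k^{2} + 10 k$)
$y{\left(s,W \right)} = 43 + 2 s$ ($y{\left(s,W \right)} = \left(s + 43\right) + s = \left(43 + s\right) + s = 43 + 2 s$)
$y{\left(\frac{93}{N{\left(-7 \right)}},\frac{40}{17} - \frac{41}{-2} \right)} \left(-41\right) = \left(43 + 2 \frac{93}{10 + \left(-7\right)^{2} + 10 \left(-7\right)}\right) \left(-41\right) = \left(43 + 2 \frac{93}{10 + 49 - 70}\right) \left(-41\right) = \left(43 + 2 \frac{93}{-11}\right) \left(-41\right) = \left(43 + 2 \cdot 93 \left(- \frac{1}{11}\right)\right) \left(-41\right) = \left(43 + 2 \left(- \frac{93}{11}\right)\right) \left(-41\right) = \left(43 - \frac{186}{11}\right) \left(-41\right) = \frac{287}{11} \left(-41\right) = - \frac{11767}{11}$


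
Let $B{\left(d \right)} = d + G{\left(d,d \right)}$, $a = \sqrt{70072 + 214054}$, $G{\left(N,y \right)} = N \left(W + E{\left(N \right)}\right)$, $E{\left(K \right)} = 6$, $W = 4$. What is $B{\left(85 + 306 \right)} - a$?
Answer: $4301 - \sqrt{284126} \approx 3768.0$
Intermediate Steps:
$G{\left(N,y \right)} = 10 N$ ($G{\left(N,y \right)} = N \left(4 + 6\right) = N 10 = 10 N$)
$a = \sqrt{284126} \approx 533.04$
$B{\left(d \right)} = 11 d$ ($B{\left(d \right)} = d + 10 d = 11 d$)
$B{\left(85 + 306 \right)} - a = 11 \left(85 + 306\right) - \sqrt{284126} = 11 \cdot 391 - \sqrt{284126} = 4301 - \sqrt{284126}$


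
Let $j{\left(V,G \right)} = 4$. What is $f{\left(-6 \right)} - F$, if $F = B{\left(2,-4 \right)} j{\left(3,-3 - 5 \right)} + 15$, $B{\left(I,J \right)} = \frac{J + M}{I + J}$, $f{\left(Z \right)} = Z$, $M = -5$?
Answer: $-39$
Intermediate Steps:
$B{\left(I,J \right)} = \frac{-5 + J}{I + J}$ ($B{\left(I,J \right)} = \frac{J - 5}{I + J} = \frac{-5 + J}{I + J}$)
$F = 33$ ($F = \frac{-5 - 4}{2 - 4} \cdot 4 + 15 = \frac{1}{-2} \left(-9\right) 4 + 15 = \left(- \frac{1}{2}\right) \left(-9\right) 4 + 15 = \frac{9}{2} \cdot 4 + 15 = 18 + 15 = 33$)
$f{\left(-6 \right)} - F = -6 - 33 = -39$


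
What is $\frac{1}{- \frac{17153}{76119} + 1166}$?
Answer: $\frac{76119}{88737601} \approx 0.0008578$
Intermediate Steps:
$\frac{1}{- \frac{17153}{76119} + 1166} = \frac{1}{\frac{88737601}{76119}} = \frac{76119}{88737601}$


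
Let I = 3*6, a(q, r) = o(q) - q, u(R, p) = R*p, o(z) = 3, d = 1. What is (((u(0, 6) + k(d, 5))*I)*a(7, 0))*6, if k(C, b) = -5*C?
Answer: 2160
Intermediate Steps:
a(q, r) = 3 - q
I = 18
(((u(0, 6) + k(d, 5))*I)*a(7, 0))*6 = (((0*6 - 5*1)*18)*(3 - 1*7))*6 = (((0 - 5)*18)*(3 - 7))*6 = (-5*18*(-4))*6 = -90*(-4)*6 = 360*6 = 2160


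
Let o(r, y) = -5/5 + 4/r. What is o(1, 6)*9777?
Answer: 29331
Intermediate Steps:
o(r, y) = -1 + 4/r (o(r, y) = -5*⅕ + 4/r = -1 + 4/r)
o(1, 6)*9777 = ((4 - 1*1)/1)*9777 = (1*(4 - 1))*9777 = (1*3)*9777 = 3*9777 = 29331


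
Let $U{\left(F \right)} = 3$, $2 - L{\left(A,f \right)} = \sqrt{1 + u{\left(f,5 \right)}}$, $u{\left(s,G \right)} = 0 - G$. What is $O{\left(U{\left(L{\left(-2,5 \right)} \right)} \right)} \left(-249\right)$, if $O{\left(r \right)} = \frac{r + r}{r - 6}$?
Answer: $498$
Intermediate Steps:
$u{\left(s,G \right)} = - G$
$L{\left(A,f \right)} = 2 - 2 i$ ($L{\left(A,f \right)} = 2 - \sqrt{1 - 5} = 2 - \sqrt{-4} = 2 - 2 i$)
$O{\left(r \right)} = \frac{2 r}{-6 + r}$
$O{\left(U{\left(L{\left(-2,5 \right)} \right)} \right)} \left(-249\right) = 2 \cdot 3 \frac{1}{-6 + 3} \left(-249\right) = 2 \cdot 3 \frac{1}{-3} \left(-249\right) = 2 \cdot 3 \left(- \frac{1}{3}\right) \left(-249\right) = \left(-2\right) \left(-249\right) = 498$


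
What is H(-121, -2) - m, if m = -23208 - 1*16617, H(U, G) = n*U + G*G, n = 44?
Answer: 34505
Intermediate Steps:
H(U, G) = G² + 44*U (H(U, G) = 44*U + G*G = 44*U + G² = G² + 44*U)
m = -39825 (m = -23208 - 16617 = -39825)
H(-121, -2) - m = ((-2)² + 44*(-121)) - 1*(-39825) = (4 - 5324) + 39825 = -5320 + 39825 = 34505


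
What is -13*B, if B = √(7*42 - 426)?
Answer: -26*I*√33 ≈ -149.36*I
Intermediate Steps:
B = 2*I*√33 (B = √(294 - 426) = √(-132) = 2*I*√33 ≈ 11.489*I)
-13*B = -26*I*√33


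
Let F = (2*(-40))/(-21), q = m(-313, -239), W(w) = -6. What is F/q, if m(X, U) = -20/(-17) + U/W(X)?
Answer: 2720/29281 ≈ 0.092893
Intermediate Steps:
m(X, U) = 20/17 - U/6 (m(X, U) = -20/(-17) + U/(-6) = -20*(-1/17) + U*(-⅙) = 20/17 - U/6)
q = 4183/102 (q = 20/17 - ⅙*(-239) = 20/17 + 239/6 = 4183/102 ≈ 41.010)
F = 80/21 (F = -80*(-1/21) = 80/21 ≈ 3.8095)
F/q = 80/(21*(4183/102)) = (80/21)*(102/4183) = 2720/29281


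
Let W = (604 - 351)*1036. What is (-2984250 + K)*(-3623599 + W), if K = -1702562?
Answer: 15754676356692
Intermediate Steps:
W = 262108 (W = 253*1036 = 262108)
(-2984250 + K)*(-3623599 + W) = (-2984250 - 1702562)*(-3623599 + 262108) = -4686812*(-3361491) = 15754676356692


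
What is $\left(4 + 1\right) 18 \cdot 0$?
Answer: $0$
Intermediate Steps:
$\left(4 + 1\right) 18 \cdot 0 = 5 \cdot 18 \cdot 0 = 90 \cdot 0 = 0$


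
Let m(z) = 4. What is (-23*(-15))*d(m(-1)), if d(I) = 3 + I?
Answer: 2415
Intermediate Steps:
(-23*(-15))*d(m(-1)) = (-23*(-15))*(3 + 4) = 345*7 = 2415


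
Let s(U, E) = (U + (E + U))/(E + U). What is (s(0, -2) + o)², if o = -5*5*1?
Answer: 576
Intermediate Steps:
s(U, E) = (E + 2*U)/(E + U)
o = -25 (o = -25*1 = -25)
(s(0, -2) + o)² = ((-2 + 2*0)/(-2 + 0) - 25)² = ((-2 + 0)/(-2) - 25)² = (-½*(-2) - 25)² = (1 - 25)² = (-24)² = 576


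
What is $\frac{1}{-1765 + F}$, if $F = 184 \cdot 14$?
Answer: $\frac{1}{811} \approx 0.001233$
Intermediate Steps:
$F = 2576$
$\frac{1}{-1765 + F} = \frac{1}{-1765 + 2576} = \frac{1}{811}$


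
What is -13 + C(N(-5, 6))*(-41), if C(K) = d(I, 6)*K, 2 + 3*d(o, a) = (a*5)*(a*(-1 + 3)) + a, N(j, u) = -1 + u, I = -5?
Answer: -74659/3 ≈ -24886.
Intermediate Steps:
d(o, a) = -2/3 + a/3 + 10*a**2/3 (d(o, a) = -2/3 + ((a*5)*(a*(-1 + 3)) + a)/3 = -2/3 + ((5*a)*(a*2) + a)/3 = -2/3 + ((5*a)*(2*a) + a)/3 = -2/3 + (10*a**2 + a)/3 = -2/3 + (a + 10*a**2)/3 = -2/3 + (a/3 + 10*a**2/3) = -2/3 + a/3 + 10*a**2/3)
C(K) = 364*K/3 (C(K) = (-2/3 + (1/3)*6 + (10/3)*6**2)*K = (-2/3 + 2 + (10/3)*36)*K = (-2/3 + 2 + 120)*K = 364*K/3)
-13 + C(N(-5, 6))*(-41) = -13 + (364*(-1 + 6)/3)*(-41) = -13 + ((364/3)*5)*(-41) = -13 + (1820/3)*(-41) = -13 - 74620/3 = -74659/3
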